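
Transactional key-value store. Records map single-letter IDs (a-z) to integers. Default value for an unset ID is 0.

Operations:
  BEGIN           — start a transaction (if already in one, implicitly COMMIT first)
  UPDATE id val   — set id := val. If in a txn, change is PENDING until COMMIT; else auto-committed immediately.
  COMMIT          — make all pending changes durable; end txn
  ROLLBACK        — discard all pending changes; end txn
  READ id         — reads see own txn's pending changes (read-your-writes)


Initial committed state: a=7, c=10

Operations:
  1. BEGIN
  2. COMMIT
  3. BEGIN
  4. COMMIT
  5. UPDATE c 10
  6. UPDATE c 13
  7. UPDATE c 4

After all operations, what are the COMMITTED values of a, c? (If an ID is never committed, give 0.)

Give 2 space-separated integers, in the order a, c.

Answer: 7 4

Derivation:
Initial committed: {a=7, c=10}
Op 1: BEGIN: in_txn=True, pending={}
Op 2: COMMIT: merged [] into committed; committed now {a=7, c=10}
Op 3: BEGIN: in_txn=True, pending={}
Op 4: COMMIT: merged [] into committed; committed now {a=7, c=10}
Op 5: UPDATE c=10 (auto-commit; committed c=10)
Op 6: UPDATE c=13 (auto-commit; committed c=13)
Op 7: UPDATE c=4 (auto-commit; committed c=4)
Final committed: {a=7, c=4}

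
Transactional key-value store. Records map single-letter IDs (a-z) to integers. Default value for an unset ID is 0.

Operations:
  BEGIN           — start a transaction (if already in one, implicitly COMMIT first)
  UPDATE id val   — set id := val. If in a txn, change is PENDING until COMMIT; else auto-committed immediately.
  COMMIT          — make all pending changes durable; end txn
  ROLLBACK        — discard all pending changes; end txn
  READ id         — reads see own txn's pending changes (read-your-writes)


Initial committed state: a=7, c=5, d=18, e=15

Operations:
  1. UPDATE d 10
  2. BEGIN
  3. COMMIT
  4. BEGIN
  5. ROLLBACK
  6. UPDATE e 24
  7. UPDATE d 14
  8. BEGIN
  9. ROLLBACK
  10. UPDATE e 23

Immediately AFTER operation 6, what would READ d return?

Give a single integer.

Answer: 10

Derivation:
Initial committed: {a=7, c=5, d=18, e=15}
Op 1: UPDATE d=10 (auto-commit; committed d=10)
Op 2: BEGIN: in_txn=True, pending={}
Op 3: COMMIT: merged [] into committed; committed now {a=7, c=5, d=10, e=15}
Op 4: BEGIN: in_txn=True, pending={}
Op 5: ROLLBACK: discarded pending []; in_txn=False
Op 6: UPDATE e=24 (auto-commit; committed e=24)
After op 6: visible(d) = 10 (pending={}, committed={a=7, c=5, d=10, e=24})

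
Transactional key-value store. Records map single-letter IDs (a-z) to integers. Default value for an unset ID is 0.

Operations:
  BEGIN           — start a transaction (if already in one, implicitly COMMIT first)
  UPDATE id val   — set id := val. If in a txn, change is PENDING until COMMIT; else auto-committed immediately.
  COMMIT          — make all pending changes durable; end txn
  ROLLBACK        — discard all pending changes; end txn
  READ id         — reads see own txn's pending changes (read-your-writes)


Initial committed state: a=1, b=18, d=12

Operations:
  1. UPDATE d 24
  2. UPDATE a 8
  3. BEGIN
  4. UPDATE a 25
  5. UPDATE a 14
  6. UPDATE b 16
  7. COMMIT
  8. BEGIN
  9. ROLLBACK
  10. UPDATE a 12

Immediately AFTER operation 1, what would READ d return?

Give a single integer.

Initial committed: {a=1, b=18, d=12}
Op 1: UPDATE d=24 (auto-commit; committed d=24)
After op 1: visible(d) = 24 (pending={}, committed={a=1, b=18, d=24})

Answer: 24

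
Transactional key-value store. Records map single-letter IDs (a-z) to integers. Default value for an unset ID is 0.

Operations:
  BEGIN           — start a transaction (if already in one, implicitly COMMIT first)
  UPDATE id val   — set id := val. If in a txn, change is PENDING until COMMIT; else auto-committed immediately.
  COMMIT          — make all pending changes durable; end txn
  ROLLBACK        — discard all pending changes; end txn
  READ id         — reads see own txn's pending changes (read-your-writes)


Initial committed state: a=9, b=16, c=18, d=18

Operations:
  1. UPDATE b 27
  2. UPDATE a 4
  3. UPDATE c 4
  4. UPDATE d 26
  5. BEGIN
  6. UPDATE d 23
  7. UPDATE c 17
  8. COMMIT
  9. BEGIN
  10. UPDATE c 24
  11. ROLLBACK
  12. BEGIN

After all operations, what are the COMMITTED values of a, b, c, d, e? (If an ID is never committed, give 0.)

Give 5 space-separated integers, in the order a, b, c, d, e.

Initial committed: {a=9, b=16, c=18, d=18}
Op 1: UPDATE b=27 (auto-commit; committed b=27)
Op 2: UPDATE a=4 (auto-commit; committed a=4)
Op 3: UPDATE c=4 (auto-commit; committed c=4)
Op 4: UPDATE d=26 (auto-commit; committed d=26)
Op 5: BEGIN: in_txn=True, pending={}
Op 6: UPDATE d=23 (pending; pending now {d=23})
Op 7: UPDATE c=17 (pending; pending now {c=17, d=23})
Op 8: COMMIT: merged ['c', 'd'] into committed; committed now {a=4, b=27, c=17, d=23}
Op 9: BEGIN: in_txn=True, pending={}
Op 10: UPDATE c=24 (pending; pending now {c=24})
Op 11: ROLLBACK: discarded pending ['c']; in_txn=False
Op 12: BEGIN: in_txn=True, pending={}
Final committed: {a=4, b=27, c=17, d=23}

Answer: 4 27 17 23 0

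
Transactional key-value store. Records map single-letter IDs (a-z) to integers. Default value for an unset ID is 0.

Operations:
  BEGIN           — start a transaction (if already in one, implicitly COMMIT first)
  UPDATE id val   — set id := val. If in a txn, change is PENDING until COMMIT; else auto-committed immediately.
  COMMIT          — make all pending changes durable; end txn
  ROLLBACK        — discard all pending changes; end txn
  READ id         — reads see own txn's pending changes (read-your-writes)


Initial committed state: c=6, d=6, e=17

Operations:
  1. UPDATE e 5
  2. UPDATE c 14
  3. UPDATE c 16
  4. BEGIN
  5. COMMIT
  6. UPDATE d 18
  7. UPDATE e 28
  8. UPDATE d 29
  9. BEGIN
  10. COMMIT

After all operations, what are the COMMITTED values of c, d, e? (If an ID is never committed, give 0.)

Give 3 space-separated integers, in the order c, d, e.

Initial committed: {c=6, d=6, e=17}
Op 1: UPDATE e=5 (auto-commit; committed e=5)
Op 2: UPDATE c=14 (auto-commit; committed c=14)
Op 3: UPDATE c=16 (auto-commit; committed c=16)
Op 4: BEGIN: in_txn=True, pending={}
Op 5: COMMIT: merged [] into committed; committed now {c=16, d=6, e=5}
Op 6: UPDATE d=18 (auto-commit; committed d=18)
Op 7: UPDATE e=28 (auto-commit; committed e=28)
Op 8: UPDATE d=29 (auto-commit; committed d=29)
Op 9: BEGIN: in_txn=True, pending={}
Op 10: COMMIT: merged [] into committed; committed now {c=16, d=29, e=28}
Final committed: {c=16, d=29, e=28}

Answer: 16 29 28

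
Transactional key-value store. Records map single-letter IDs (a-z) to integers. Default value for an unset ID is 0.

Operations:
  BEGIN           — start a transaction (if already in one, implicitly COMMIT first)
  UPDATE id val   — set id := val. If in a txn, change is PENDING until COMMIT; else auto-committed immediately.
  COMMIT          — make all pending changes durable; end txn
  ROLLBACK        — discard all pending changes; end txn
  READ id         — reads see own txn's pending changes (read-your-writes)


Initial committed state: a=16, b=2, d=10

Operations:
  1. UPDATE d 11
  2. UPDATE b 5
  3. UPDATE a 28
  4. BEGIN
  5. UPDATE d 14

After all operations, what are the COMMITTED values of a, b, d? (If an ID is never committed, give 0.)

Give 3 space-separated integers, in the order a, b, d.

Initial committed: {a=16, b=2, d=10}
Op 1: UPDATE d=11 (auto-commit; committed d=11)
Op 2: UPDATE b=5 (auto-commit; committed b=5)
Op 3: UPDATE a=28 (auto-commit; committed a=28)
Op 4: BEGIN: in_txn=True, pending={}
Op 5: UPDATE d=14 (pending; pending now {d=14})
Final committed: {a=28, b=5, d=11}

Answer: 28 5 11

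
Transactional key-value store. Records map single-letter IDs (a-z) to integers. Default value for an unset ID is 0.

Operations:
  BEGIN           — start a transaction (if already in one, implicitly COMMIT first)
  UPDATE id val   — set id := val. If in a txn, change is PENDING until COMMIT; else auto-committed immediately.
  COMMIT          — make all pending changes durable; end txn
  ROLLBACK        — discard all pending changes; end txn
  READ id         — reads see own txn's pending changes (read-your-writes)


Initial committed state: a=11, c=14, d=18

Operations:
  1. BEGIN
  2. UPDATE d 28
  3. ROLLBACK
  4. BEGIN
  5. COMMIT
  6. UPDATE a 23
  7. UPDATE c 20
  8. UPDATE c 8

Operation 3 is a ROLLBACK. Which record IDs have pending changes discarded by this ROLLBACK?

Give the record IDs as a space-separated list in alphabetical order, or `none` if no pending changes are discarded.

Answer: d

Derivation:
Initial committed: {a=11, c=14, d=18}
Op 1: BEGIN: in_txn=True, pending={}
Op 2: UPDATE d=28 (pending; pending now {d=28})
Op 3: ROLLBACK: discarded pending ['d']; in_txn=False
Op 4: BEGIN: in_txn=True, pending={}
Op 5: COMMIT: merged [] into committed; committed now {a=11, c=14, d=18}
Op 6: UPDATE a=23 (auto-commit; committed a=23)
Op 7: UPDATE c=20 (auto-commit; committed c=20)
Op 8: UPDATE c=8 (auto-commit; committed c=8)
ROLLBACK at op 3 discards: ['d']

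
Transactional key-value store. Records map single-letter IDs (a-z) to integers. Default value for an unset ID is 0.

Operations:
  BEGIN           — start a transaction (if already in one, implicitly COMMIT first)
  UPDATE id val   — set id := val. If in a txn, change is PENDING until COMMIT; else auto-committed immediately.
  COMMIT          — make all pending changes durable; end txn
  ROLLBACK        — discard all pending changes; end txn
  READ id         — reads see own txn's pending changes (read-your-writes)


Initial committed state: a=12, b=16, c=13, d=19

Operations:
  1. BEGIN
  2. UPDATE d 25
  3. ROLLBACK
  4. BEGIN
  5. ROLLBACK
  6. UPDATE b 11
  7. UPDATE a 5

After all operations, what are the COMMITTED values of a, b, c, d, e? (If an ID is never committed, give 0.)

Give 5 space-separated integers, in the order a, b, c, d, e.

Initial committed: {a=12, b=16, c=13, d=19}
Op 1: BEGIN: in_txn=True, pending={}
Op 2: UPDATE d=25 (pending; pending now {d=25})
Op 3: ROLLBACK: discarded pending ['d']; in_txn=False
Op 4: BEGIN: in_txn=True, pending={}
Op 5: ROLLBACK: discarded pending []; in_txn=False
Op 6: UPDATE b=11 (auto-commit; committed b=11)
Op 7: UPDATE a=5 (auto-commit; committed a=5)
Final committed: {a=5, b=11, c=13, d=19}

Answer: 5 11 13 19 0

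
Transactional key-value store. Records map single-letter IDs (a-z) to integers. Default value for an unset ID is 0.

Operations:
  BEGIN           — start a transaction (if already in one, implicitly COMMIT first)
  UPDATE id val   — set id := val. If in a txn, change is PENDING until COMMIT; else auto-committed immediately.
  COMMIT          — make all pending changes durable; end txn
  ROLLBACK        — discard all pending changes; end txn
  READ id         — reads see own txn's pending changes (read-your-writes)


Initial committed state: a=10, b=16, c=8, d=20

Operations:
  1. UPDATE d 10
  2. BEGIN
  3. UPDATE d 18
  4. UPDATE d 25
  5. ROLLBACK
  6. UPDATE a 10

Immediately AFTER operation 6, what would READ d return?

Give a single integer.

Initial committed: {a=10, b=16, c=8, d=20}
Op 1: UPDATE d=10 (auto-commit; committed d=10)
Op 2: BEGIN: in_txn=True, pending={}
Op 3: UPDATE d=18 (pending; pending now {d=18})
Op 4: UPDATE d=25 (pending; pending now {d=25})
Op 5: ROLLBACK: discarded pending ['d']; in_txn=False
Op 6: UPDATE a=10 (auto-commit; committed a=10)
After op 6: visible(d) = 10 (pending={}, committed={a=10, b=16, c=8, d=10})

Answer: 10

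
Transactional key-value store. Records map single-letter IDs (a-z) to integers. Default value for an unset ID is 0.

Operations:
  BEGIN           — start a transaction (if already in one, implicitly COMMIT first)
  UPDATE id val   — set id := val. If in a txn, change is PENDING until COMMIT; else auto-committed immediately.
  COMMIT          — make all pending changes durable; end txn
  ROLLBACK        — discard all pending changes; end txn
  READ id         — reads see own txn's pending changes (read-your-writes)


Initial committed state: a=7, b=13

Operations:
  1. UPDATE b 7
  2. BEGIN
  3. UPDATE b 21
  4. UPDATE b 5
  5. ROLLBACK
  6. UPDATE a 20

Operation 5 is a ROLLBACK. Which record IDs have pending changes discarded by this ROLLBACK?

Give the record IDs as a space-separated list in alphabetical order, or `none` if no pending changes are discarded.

Initial committed: {a=7, b=13}
Op 1: UPDATE b=7 (auto-commit; committed b=7)
Op 2: BEGIN: in_txn=True, pending={}
Op 3: UPDATE b=21 (pending; pending now {b=21})
Op 4: UPDATE b=5 (pending; pending now {b=5})
Op 5: ROLLBACK: discarded pending ['b']; in_txn=False
Op 6: UPDATE a=20 (auto-commit; committed a=20)
ROLLBACK at op 5 discards: ['b']

Answer: b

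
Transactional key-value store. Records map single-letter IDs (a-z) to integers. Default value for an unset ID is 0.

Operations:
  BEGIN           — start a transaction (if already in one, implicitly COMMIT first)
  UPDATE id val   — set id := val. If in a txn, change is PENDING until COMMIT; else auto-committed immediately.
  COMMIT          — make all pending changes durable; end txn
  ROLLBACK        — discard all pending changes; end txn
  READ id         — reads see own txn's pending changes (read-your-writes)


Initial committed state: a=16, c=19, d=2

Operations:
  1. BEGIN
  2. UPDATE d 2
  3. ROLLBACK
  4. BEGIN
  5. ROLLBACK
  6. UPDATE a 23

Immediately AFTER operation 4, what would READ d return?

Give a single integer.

Initial committed: {a=16, c=19, d=2}
Op 1: BEGIN: in_txn=True, pending={}
Op 2: UPDATE d=2 (pending; pending now {d=2})
Op 3: ROLLBACK: discarded pending ['d']; in_txn=False
Op 4: BEGIN: in_txn=True, pending={}
After op 4: visible(d) = 2 (pending={}, committed={a=16, c=19, d=2})

Answer: 2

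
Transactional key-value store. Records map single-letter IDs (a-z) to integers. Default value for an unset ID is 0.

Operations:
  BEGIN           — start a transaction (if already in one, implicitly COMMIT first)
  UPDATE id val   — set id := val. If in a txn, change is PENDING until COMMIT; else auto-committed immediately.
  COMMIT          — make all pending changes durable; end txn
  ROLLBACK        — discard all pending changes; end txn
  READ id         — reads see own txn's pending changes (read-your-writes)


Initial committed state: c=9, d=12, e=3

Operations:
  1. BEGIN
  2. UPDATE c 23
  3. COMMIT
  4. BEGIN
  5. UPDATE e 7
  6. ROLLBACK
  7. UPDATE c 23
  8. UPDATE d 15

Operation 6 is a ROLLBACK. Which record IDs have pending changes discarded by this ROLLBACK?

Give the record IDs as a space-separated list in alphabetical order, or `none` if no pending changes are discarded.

Initial committed: {c=9, d=12, e=3}
Op 1: BEGIN: in_txn=True, pending={}
Op 2: UPDATE c=23 (pending; pending now {c=23})
Op 3: COMMIT: merged ['c'] into committed; committed now {c=23, d=12, e=3}
Op 4: BEGIN: in_txn=True, pending={}
Op 5: UPDATE e=7 (pending; pending now {e=7})
Op 6: ROLLBACK: discarded pending ['e']; in_txn=False
Op 7: UPDATE c=23 (auto-commit; committed c=23)
Op 8: UPDATE d=15 (auto-commit; committed d=15)
ROLLBACK at op 6 discards: ['e']

Answer: e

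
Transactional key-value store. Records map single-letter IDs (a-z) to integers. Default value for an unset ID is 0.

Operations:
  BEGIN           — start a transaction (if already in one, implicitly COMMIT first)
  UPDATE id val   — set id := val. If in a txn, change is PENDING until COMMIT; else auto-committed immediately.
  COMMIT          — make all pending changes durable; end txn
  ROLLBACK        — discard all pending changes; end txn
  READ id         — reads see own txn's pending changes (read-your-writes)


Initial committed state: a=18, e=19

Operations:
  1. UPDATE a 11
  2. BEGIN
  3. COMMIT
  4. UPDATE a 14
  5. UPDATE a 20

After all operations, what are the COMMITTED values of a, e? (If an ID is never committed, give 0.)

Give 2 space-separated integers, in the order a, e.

Initial committed: {a=18, e=19}
Op 1: UPDATE a=11 (auto-commit; committed a=11)
Op 2: BEGIN: in_txn=True, pending={}
Op 3: COMMIT: merged [] into committed; committed now {a=11, e=19}
Op 4: UPDATE a=14 (auto-commit; committed a=14)
Op 5: UPDATE a=20 (auto-commit; committed a=20)
Final committed: {a=20, e=19}

Answer: 20 19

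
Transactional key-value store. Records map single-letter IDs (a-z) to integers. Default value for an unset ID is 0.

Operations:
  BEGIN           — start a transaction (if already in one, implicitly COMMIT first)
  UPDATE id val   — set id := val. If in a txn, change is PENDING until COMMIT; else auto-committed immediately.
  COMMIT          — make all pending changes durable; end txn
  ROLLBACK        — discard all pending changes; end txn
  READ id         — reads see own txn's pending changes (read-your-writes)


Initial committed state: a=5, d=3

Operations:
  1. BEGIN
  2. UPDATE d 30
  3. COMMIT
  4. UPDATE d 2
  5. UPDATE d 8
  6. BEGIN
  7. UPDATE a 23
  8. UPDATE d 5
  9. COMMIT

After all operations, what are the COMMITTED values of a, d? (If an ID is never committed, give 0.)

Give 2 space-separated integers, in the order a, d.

Answer: 23 5

Derivation:
Initial committed: {a=5, d=3}
Op 1: BEGIN: in_txn=True, pending={}
Op 2: UPDATE d=30 (pending; pending now {d=30})
Op 3: COMMIT: merged ['d'] into committed; committed now {a=5, d=30}
Op 4: UPDATE d=2 (auto-commit; committed d=2)
Op 5: UPDATE d=8 (auto-commit; committed d=8)
Op 6: BEGIN: in_txn=True, pending={}
Op 7: UPDATE a=23 (pending; pending now {a=23})
Op 8: UPDATE d=5 (pending; pending now {a=23, d=5})
Op 9: COMMIT: merged ['a', 'd'] into committed; committed now {a=23, d=5}
Final committed: {a=23, d=5}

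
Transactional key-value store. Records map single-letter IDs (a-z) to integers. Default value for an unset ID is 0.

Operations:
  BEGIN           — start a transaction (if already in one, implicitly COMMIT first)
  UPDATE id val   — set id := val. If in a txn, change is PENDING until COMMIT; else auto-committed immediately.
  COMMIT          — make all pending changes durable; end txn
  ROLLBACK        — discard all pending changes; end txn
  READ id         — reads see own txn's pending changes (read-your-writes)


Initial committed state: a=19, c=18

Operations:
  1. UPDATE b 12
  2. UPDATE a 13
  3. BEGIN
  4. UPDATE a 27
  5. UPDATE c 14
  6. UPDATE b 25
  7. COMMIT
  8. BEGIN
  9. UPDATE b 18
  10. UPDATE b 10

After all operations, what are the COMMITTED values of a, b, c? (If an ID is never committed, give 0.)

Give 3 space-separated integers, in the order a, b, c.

Initial committed: {a=19, c=18}
Op 1: UPDATE b=12 (auto-commit; committed b=12)
Op 2: UPDATE a=13 (auto-commit; committed a=13)
Op 3: BEGIN: in_txn=True, pending={}
Op 4: UPDATE a=27 (pending; pending now {a=27})
Op 5: UPDATE c=14 (pending; pending now {a=27, c=14})
Op 6: UPDATE b=25 (pending; pending now {a=27, b=25, c=14})
Op 7: COMMIT: merged ['a', 'b', 'c'] into committed; committed now {a=27, b=25, c=14}
Op 8: BEGIN: in_txn=True, pending={}
Op 9: UPDATE b=18 (pending; pending now {b=18})
Op 10: UPDATE b=10 (pending; pending now {b=10})
Final committed: {a=27, b=25, c=14}

Answer: 27 25 14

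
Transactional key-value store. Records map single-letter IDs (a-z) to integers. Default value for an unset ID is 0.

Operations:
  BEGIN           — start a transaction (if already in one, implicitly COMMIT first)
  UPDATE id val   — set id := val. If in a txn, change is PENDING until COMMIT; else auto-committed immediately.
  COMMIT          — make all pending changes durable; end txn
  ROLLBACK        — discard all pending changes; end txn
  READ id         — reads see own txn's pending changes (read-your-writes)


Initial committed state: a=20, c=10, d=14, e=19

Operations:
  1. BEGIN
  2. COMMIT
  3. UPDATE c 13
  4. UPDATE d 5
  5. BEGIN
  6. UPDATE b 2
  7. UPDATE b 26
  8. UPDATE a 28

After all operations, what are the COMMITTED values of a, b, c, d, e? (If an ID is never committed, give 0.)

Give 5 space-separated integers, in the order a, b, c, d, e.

Answer: 20 0 13 5 19

Derivation:
Initial committed: {a=20, c=10, d=14, e=19}
Op 1: BEGIN: in_txn=True, pending={}
Op 2: COMMIT: merged [] into committed; committed now {a=20, c=10, d=14, e=19}
Op 3: UPDATE c=13 (auto-commit; committed c=13)
Op 4: UPDATE d=5 (auto-commit; committed d=5)
Op 5: BEGIN: in_txn=True, pending={}
Op 6: UPDATE b=2 (pending; pending now {b=2})
Op 7: UPDATE b=26 (pending; pending now {b=26})
Op 8: UPDATE a=28 (pending; pending now {a=28, b=26})
Final committed: {a=20, c=13, d=5, e=19}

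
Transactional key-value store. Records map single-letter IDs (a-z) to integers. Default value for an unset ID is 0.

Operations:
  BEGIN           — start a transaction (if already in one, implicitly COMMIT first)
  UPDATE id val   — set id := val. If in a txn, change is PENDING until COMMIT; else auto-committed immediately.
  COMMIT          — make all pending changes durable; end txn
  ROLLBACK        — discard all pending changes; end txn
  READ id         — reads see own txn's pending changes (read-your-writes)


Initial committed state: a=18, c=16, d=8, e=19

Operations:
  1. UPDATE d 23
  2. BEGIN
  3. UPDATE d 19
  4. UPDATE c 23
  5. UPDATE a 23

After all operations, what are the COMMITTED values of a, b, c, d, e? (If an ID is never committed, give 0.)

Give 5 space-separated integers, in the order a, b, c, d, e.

Answer: 18 0 16 23 19

Derivation:
Initial committed: {a=18, c=16, d=8, e=19}
Op 1: UPDATE d=23 (auto-commit; committed d=23)
Op 2: BEGIN: in_txn=True, pending={}
Op 3: UPDATE d=19 (pending; pending now {d=19})
Op 4: UPDATE c=23 (pending; pending now {c=23, d=19})
Op 5: UPDATE a=23 (pending; pending now {a=23, c=23, d=19})
Final committed: {a=18, c=16, d=23, e=19}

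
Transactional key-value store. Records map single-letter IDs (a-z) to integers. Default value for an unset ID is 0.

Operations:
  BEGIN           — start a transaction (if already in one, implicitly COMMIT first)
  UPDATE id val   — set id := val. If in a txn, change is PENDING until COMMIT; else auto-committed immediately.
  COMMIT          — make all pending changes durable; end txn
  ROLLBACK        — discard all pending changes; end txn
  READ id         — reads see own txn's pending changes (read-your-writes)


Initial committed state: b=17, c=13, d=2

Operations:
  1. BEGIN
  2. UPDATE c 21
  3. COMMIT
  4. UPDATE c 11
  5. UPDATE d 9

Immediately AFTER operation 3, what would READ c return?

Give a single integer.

Answer: 21

Derivation:
Initial committed: {b=17, c=13, d=2}
Op 1: BEGIN: in_txn=True, pending={}
Op 2: UPDATE c=21 (pending; pending now {c=21})
Op 3: COMMIT: merged ['c'] into committed; committed now {b=17, c=21, d=2}
After op 3: visible(c) = 21 (pending={}, committed={b=17, c=21, d=2})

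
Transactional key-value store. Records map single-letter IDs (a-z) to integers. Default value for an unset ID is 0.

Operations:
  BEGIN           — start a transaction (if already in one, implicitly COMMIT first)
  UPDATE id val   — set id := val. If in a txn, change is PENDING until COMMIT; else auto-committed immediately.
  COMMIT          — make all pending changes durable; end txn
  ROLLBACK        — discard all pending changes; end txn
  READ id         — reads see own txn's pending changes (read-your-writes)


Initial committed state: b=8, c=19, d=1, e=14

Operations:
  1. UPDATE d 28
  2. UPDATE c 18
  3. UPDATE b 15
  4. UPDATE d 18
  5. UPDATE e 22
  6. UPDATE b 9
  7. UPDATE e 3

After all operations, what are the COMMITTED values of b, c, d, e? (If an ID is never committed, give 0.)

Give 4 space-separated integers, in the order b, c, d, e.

Initial committed: {b=8, c=19, d=1, e=14}
Op 1: UPDATE d=28 (auto-commit; committed d=28)
Op 2: UPDATE c=18 (auto-commit; committed c=18)
Op 3: UPDATE b=15 (auto-commit; committed b=15)
Op 4: UPDATE d=18 (auto-commit; committed d=18)
Op 5: UPDATE e=22 (auto-commit; committed e=22)
Op 6: UPDATE b=9 (auto-commit; committed b=9)
Op 7: UPDATE e=3 (auto-commit; committed e=3)
Final committed: {b=9, c=18, d=18, e=3}

Answer: 9 18 18 3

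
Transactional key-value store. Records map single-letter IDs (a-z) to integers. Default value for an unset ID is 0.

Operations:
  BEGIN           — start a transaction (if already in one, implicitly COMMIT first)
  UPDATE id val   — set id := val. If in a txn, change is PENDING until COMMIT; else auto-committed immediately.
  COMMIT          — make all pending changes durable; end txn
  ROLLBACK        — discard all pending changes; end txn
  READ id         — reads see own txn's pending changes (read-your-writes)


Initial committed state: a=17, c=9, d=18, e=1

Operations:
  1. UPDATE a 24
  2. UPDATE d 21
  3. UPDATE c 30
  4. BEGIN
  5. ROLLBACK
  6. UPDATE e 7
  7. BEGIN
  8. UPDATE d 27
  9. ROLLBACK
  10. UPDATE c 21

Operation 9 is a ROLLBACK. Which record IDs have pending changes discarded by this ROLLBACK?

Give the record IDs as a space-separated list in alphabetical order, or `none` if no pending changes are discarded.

Initial committed: {a=17, c=9, d=18, e=1}
Op 1: UPDATE a=24 (auto-commit; committed a=24)
Op 2: UPDATE d=21 (auto-commit; committed d=21)
Op 3: UPDATE c=30 (auto-commit; committed c=30)
Op 4: BEGIN: in_txn=True, pending={}
Op 5: ROLLBACK: discarded pending []; in_txn=False
Op 6: UPDATE e=7 (auto-commit; committed e=7)
Op 7: BEGIN: in_txn=True, pending={}
Op 8: UPDATE d=27 (pending; pending now {d=27})
Op 9: ROLLBACK: discarded pending ['d']; in_txn=False
Op 10: UPDATE c=21 (auto-commit; committed c=21)
ROLLBACK at op 9 discards: ['d']

Answer: d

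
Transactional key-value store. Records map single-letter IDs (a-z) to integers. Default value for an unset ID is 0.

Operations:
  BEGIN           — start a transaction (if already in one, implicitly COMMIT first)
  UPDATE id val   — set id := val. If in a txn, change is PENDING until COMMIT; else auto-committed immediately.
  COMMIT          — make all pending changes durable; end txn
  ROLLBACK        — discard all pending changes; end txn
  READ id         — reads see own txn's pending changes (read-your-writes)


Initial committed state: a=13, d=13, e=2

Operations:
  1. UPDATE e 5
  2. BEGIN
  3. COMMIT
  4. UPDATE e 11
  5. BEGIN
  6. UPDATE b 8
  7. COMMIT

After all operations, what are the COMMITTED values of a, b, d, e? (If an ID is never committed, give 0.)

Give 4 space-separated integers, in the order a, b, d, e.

Initial committed: {a=13, d=13, e=2}
Op 1: UPDATE e=5 (auto-commit; committed e=5)
Op 2: BEGIN: in_txn=True, pending={}
Op 3: COMMIT: merged [] into committed; committed now {a=13, d=13, e=5}
Op 4: UPDATE e=11 (auto-commit; committed e=11)
Op 5: BEGIN: in_txn=True, pending={}
Op 6: UPDATE b=8 (pending; pending now {b=8})
Op 7: COMMIT: merged ['b'] into committed; committed now {a=13, b=8, d=13, e=11}
Final committed: {a=13, b=8, d=13, e=11}

Answer: 13 8 13 11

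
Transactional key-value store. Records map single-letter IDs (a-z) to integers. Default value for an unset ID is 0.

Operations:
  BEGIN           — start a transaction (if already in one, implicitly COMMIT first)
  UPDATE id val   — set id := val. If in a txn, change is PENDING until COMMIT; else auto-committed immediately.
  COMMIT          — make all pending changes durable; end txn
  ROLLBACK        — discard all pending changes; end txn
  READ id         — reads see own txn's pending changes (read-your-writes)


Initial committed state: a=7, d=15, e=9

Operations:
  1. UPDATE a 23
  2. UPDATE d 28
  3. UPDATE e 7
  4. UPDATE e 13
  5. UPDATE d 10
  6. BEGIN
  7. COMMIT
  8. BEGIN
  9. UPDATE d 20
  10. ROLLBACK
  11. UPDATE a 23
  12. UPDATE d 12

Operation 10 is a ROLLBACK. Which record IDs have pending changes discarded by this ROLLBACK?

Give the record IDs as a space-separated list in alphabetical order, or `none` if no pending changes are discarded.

Answer: d

Derivation:
Initial committed: {a=7, d=15, e=9}
Op 1: UPDATE a=23 (auto-commit; committed a=23)
Op 2: UPDATE d=28 (auto-commit; committed d=28)
Op 3: UPDATE e=7 (auto-commit; committed e=7)
Op 4: UPDATE e=13 (auto-commit; committed e=13)
Op 5: UPDATE d=10 (auto-commit; committed d=10)
Op 6: BEGIN: in_txn=True, pending={}
Op 7: COMMIT: merged [] into committed; committed now {a=23, d=10, e=13}
Op 8: BEGIN: in_txn=True, pending={}
Op 9: UPDATE d=20 (pending; pending now {d=20})
Op 10: ROLLBACK: discarded pending ['d']; in_txn=False
Op 11: UPDATE a=23 (auto-commit; committed a=23)
Op 12: UPDATE d=12 (auto-commit; committed d=12)
ROLLBACK at op 10 discards: ['d']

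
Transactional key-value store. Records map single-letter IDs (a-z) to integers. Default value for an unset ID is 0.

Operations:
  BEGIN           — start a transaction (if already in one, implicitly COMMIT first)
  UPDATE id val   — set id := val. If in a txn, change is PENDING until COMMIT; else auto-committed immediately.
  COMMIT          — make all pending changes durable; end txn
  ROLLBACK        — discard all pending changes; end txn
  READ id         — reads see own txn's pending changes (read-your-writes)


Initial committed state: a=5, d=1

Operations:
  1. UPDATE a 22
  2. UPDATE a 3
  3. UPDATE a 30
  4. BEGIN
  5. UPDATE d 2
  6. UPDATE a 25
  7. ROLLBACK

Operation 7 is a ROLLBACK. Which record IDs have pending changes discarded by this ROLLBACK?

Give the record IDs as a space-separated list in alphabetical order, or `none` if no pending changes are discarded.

Answer: a d

Derivation:
Initial committed: {a=5, d=1}
Op 1: UPDATE a=22 (auto-commit; committed a=22)
Op 2: UPDATE a=3 (auto-commit; committed a=3)
Op 3: UPDATE a=30 (auto-commit; committed a=30)
Op 4: BEGIN: in_txn=True, pending={}
Op 5: UPDATE d=2 (pending; pending now {d=2})
Op 6: UPDATE a=25 (pending; pending now {a=25, d=2})
Op 7: ROLLBACK: discarded pending ['a', 'd']; in_txn=False
ROLLBACK at op 7 discards: ['a', 'd']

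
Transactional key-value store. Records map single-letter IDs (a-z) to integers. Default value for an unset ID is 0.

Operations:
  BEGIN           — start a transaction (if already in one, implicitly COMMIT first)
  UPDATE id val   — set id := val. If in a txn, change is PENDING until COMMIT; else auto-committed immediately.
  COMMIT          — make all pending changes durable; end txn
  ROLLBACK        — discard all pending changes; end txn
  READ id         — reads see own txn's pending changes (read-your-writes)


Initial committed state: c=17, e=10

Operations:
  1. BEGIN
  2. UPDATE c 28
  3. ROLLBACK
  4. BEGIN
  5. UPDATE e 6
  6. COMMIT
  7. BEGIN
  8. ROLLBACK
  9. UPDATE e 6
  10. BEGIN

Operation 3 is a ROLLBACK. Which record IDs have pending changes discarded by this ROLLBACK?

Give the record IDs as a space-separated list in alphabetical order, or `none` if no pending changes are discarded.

Answer: c

Derivation:
Initial committed: {c=17, e=10}
Op 1: BEGIN: in_txn=True, pending={}
Op 2: UPDATE c=28 (pending; pending now {c=28})
Op 3: ROLLBACK: discarded pending ['c']; in_txn=False
Op 4: BEGIN: in_txn=True, pending={}
Op 5: UPDATE e=6 (pending; pending now {e=6})
Op 6: COMMIT: merged ['e'] into committed; committed now {c=17, e=6}
Op 7: BEGIN: in_txn=True, pending={}
Op 8: ROLLBACK: discarded pending []; in_txn=False
Op 9: UPDATE e=6 (auto-commit; committed e=6)
Op 10: BEGIN: in_txn=True, pending={}
ROLLBACK at op 3 discards: ['c']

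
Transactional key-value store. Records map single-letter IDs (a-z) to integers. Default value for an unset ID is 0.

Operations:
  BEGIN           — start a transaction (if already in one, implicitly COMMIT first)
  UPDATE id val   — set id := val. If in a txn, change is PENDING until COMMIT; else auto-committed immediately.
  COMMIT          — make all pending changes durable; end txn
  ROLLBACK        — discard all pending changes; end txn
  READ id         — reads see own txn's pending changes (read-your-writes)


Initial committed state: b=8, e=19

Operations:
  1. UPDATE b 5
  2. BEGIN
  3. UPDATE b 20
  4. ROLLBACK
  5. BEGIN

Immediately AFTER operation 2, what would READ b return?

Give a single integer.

Initial committed: {b=8, e=19}
Op 1: UPDATE b=5 (auto-commit; committed b=5)
Op 2: BEGIN: in_txn=True, pending={}
After op 2: visible(b) = 5 (pending={}, committed={b=5, e=19})

Answer: 5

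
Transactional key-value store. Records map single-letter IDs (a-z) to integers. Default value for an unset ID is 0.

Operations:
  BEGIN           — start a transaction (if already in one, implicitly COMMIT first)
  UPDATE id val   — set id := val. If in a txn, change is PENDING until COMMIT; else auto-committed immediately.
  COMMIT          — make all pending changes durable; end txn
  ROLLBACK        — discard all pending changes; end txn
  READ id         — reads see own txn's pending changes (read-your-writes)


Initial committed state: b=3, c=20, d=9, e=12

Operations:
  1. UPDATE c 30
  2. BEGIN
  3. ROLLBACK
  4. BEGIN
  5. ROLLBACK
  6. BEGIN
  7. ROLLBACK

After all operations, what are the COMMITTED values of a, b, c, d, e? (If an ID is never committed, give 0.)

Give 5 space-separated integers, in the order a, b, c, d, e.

Initial committed: {b=3, c=20, d=9, e=12}
Op 1: UPDATE c=30 (auto-commit; committed c=30)
Op 2: BEGIN: in_txn=True, pending={}
Op 3: ROLLBACK: discarded pending []; in_txn=False
Op 4: BEGIN: in_txn=True, pending={}
Op 5: ROLLBACK: discarded pending []; in_txn=False
Op 6: BEGIN: in_txn=True, pending={}
Op 7: ROLLBACK: discarded pending []; in_txn=False
Final committed: {b=3, c=30, d=9, e=12}

Answer: 0 3 30 9 12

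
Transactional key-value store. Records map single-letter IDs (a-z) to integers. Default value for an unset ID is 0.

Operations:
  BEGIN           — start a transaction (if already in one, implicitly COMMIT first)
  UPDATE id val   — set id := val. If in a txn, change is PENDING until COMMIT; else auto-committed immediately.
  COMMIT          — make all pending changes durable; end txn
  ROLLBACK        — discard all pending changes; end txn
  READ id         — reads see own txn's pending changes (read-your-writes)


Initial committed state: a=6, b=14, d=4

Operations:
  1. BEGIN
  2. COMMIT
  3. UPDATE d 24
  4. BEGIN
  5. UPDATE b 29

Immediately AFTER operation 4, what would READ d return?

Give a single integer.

Answer: 24

Derivation:
Initial committed: {a=6, b=14, d=4}
Op 1: BEGIN: in_txn=True, pending={}
Op 2: COMMIT: merged [] into committed; committed now {a=6, b=14, d=4}
Op 3: UPDATE d=24 (auto-commit; committed d=24)
Op 4: BEGIN: in_txn=True, pending={}
After op 4: visible(d) = 24 (pending={}, committed={a=6, b=14, d=24})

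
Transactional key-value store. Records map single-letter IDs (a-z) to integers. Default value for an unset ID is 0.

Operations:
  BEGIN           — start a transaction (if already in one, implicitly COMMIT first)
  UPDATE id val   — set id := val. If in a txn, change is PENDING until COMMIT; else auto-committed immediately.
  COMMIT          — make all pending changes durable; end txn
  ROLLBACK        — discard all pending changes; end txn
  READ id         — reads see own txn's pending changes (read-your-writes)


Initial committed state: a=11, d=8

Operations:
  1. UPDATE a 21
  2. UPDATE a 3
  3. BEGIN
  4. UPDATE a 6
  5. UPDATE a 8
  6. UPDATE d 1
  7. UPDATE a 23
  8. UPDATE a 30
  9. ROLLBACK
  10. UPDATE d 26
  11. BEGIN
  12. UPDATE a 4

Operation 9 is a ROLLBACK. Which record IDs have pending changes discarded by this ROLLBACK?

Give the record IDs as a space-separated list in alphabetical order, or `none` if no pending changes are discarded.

Answer: a d

Derivation:
Initial committed: {a=11, d=8}
Op 1: UPDATE a=21 (auto-commit; committed a=21)
Op 2: UPDATE a=3 (auto-commit; committed a=3)
Op 3: BEGIN: in_txn=True, pending={}
Op 4: UPDATE a=6 (pending; pending now {a=6})
Op 5: UPDATE a=8 (pending; pending now {a=8})
Op 6: UPDATE d=1 (pending; pending now {a=8, d=1})
Op 7: UPDATE a=23 (pending; pending now {a=23, d=1})
Op 8: UPDATE a=30 (pending; pending now {a=30, d=1})
Op 9: ROLLBACK: discarded pending ['a', 'd']; in_txn=False
Op 10: UPDATE d=26 (auto-commit; committed d=26)
Op 11: BEGIN: in_txn=True, pending={}
Op 12: UPDATE a=4 (pending; pending now {a=4})
ROLLBACK at op 9 discards: ['a', 'd']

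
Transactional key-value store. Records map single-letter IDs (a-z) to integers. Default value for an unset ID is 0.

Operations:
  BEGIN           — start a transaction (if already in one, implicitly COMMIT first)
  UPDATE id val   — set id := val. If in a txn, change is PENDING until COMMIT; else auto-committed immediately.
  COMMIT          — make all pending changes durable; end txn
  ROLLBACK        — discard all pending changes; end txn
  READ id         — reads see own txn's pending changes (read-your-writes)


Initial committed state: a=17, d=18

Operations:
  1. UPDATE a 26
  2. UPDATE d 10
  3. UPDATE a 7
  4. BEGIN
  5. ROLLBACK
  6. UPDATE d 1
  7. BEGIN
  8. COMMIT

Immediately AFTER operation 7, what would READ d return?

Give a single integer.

Answer: 1

Derivation:
Initial committed: {a=17, d=18}
Op 1: UPDATE a=26 (auto-commit; committed a=26)
Op 2: UPDATE d=10 (auto-commit; committed d=10)
Op 3: UPDATE a=7 (auto-commit; committed a=7)
Op 4: BEGIN: in_txn=True, pending={}
Op 5: ROLLBACK: discarded pending []; in_txn=False
Op 6: UPDATE d=1 (auto-commit; committed d=1)
Op 7: BEGIN: in_txn=True, pending={}
After op 7: visible(d) = 1 (pending={}, committed={a=7, d=1})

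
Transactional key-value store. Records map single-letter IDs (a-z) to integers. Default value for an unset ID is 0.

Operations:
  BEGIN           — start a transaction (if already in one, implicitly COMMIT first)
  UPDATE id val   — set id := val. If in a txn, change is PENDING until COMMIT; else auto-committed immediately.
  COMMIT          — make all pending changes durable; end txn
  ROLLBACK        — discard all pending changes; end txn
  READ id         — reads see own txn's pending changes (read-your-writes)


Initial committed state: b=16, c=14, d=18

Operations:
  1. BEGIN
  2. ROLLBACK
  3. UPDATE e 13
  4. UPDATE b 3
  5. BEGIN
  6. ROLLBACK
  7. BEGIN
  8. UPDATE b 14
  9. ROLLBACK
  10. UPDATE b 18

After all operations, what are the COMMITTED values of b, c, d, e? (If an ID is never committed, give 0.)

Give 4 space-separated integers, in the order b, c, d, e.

Answer: 18 14 18 13

Derivation:
Initial committed: {b=16, c=14, d=18}
Op 1: BEGIN: in_txn=True, pending={}
Op 2: ROLLBACK: discarded pending []; in_txn=False
Op 3: UPDATE e=13 (auto-commit; committed e=13)
Op 4: UPDATE b=3 (auto-commit; committed b=3)
Op 5: BEGIN: in_txn=True, pending={}
Op 6: ROLLBACK: discarded pending []; in_txn=False
Op 7: BEGIN: in_txn=True, pending={}
Op 8: UPDATE b=14 (pending; pending now {b=14})
Op 9: ROLLBACK: discarded pending ['b']; in_txn=False
Op 10: UPDATE b=18 (auto-commit; committed b=18)
Final committed: {b=18, c=14, d=18, e=13}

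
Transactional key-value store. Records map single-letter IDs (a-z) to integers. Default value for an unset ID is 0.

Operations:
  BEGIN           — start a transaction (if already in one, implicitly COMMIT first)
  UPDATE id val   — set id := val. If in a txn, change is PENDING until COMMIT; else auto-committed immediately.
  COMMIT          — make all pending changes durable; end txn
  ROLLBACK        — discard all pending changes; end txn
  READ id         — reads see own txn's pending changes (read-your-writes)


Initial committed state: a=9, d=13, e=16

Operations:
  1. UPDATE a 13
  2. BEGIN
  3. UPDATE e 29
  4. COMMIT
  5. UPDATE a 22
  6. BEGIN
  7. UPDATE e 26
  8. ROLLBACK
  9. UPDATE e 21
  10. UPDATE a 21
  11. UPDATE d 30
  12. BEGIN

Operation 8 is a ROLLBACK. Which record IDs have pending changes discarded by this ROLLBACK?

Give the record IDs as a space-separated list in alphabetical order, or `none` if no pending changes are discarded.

Initial committed: {a=9, d=13, e=16}
Op 1: UPDATE a=13 (auto-commit; committed a=13)
Op 2: BEGIN: in_txn=True, pending={}
Op 3: UPDATE e=29 (pending; pending now {e=29})
Op 4: COMMIT: merged ['e'] into committed; committed now {a=13, d=13, e=29}
Op 5: UPDATE a=22 (auto-commit; committed a=22)
Op 6: BEGIN: in_txn=True, pending={}
Op 7: UPDATE e=26 (pending; pending now {e=26})
Op 8: ROLLBACK: discarded pending ['e']; in_txn=False
Op 9: UPDATE e=21 (auto-commit; committed e=21)
Op 10: UPDATE a=21 (auto-commit; committed a=21)
Op 11: UPDATE d=30 (auto-commit; committed d=30)
Op 12: BEGIN: in_txn=True, pending={}
ROLLBACK at op 8 discards: ['e']

Answer: e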